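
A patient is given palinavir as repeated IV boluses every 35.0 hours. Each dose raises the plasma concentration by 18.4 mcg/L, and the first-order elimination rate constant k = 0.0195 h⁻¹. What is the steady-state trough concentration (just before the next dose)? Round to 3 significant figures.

18.8 mcg/L

Fraction remaining after one interval: e^(−kτ) = e^(−0.01950 × 35.0) = 0.5054
R = 1 / (1 − 0.5054) = 2.022
Css,max = 18.4 × 2.022 = 37.20 mcg/L
Css,min = Css,max × e^(−kτ) = 37.20 × 0.5054 ≈ 18.8 mcg/L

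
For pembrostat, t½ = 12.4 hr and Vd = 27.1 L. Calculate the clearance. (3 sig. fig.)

1.51 L/hr

k = ln 2 / t½ = ln 2 / 12.4 = 0.05590 hr⁻¹
CL = k · V = 0.05590 × 27.1 ≈ 1.51 L/hr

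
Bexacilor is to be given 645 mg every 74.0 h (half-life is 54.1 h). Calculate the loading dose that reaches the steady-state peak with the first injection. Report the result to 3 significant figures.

1050 mg

k = ln 2 / 54.1 = 0.01281 h⁻¹
Accumulation ratio R = 1 / (1 − e^(−kτ)) = 1 / (1 − e^(−0.01281×74.0)) = 1 / (1 − 0.3875) = 1.633
Loading dose = maintenance dose × R = 645 × 1.633 ≈ 1050 mg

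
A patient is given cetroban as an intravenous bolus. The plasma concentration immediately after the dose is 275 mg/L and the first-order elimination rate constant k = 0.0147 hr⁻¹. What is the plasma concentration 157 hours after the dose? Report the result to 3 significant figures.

27.4 mg/L

C(t) = C₀ e^(−kt) = 275 × e^(−0.01470 × 157) = 275 × e^(−2.308) = 275 × 0.09947 ≈ 27.4 mg/L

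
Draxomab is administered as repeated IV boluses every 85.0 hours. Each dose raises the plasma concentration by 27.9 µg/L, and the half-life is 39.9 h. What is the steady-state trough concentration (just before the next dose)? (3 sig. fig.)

k = ln 2 / 39.9 = 0.01737 h⁻¹
Fraction remaining after one interval: e^(−kτ) = e^(−0.01737 × 85.0) = 0.2284
R = 1 / (1 − 0.2284) = 1.296
Css,max = 27.9 × 1.296 = 36.16 µg/L
Css,min = Css,max × e^(−kτ) = 36.16 × 0.2284 ≈ 8.26 µg/L

8.26 µg/L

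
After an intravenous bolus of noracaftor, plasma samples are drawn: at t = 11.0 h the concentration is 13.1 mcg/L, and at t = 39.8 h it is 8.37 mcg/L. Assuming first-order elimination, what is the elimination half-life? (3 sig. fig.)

44.6 hours

k = ln(C₁/C₂) / (t₂ − t₁) = ln(13.1/8.37) / (39.8 − 11.0)
  = 0.4480 / 28.80 = 0.01555 h⁻¹
t½ = ln 2 / k = ln 2 / 0.01555 ≈ 44.6 hours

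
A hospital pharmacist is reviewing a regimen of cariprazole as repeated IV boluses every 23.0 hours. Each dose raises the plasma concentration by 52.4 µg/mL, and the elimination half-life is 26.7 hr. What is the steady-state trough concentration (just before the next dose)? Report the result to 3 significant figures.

64.2 µg/mL

k = ln 2 / 26.7 = 0.02596 hr⁻¹
Fraction remaining after one interval: e^(−kτ) = e^(−0.02596 × 23.0) = 0.5504
R = 1 / (1 − 0.5504) = 2.224
Css,max = 52.4 × 2.224 = 116.6 µg/mL
Css,min = Css,max × e^(−kτ) = 116.6 × 0.5504 ≈ 64.2 µg/mL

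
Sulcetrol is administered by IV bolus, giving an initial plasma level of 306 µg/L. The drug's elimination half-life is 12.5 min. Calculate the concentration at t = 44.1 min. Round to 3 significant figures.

26.5 µg/L

k = ln 2 / 12.5 = 0.05545 min⁻¹
C(t) = C₀ e^(−kt) = 306 × e^(−0.05545 × 44.1) = 306 × e^(−2.445) = 306 × 0.08669 ≈ 26.5 µg/L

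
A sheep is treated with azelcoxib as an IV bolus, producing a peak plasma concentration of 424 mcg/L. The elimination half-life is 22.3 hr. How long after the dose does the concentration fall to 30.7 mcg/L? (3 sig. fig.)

84.5 hours

k = ln 2 / 22.3 = 0.03108 hr⁻¹
C(t) = C₀ e^(−kt)  ⇒  t = ln(C₀/C) / k
t = ln(424/30.7) / 0.03108 = 2.625 / 0.03108 ≈ 84.5 hours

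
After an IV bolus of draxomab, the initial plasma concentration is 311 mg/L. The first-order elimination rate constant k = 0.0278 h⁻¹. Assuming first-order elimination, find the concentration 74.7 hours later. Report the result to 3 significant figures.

C(t) = C₀ e^(−kt) = 311 × e^(−0.02780 × 74.7) = 311 × e^(−2.077) = 311 × 0.1253 ≈ 39.0 mg/L

39.0 mg/L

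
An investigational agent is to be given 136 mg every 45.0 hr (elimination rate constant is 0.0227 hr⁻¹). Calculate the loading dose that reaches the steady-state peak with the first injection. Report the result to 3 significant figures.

213 mg

Accumulation ratio R = 1 / (1 − e^(−kτ)) = 1 / (1 − e^(−0.02270×45.0)) = 1 / (1 − 0.3601) = 1.563
Loading dose = maintenance dose × R = 136 × 1.563 ≈ 213 mg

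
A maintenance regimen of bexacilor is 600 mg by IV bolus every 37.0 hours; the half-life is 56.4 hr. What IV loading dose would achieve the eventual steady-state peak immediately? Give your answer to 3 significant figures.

k = ln 2 / 56.4 = 0.01229 hr⁻¹
Accumulation ratio R = 1 / (1 − e^(−kτ)) = 1 / (1 − e^(−0.01229×37.0)) = 1 / (1 − 0.6346) = 2.737
Loading dose = maintenance dose × R = 600 × 2.737 ≈ 1640 mg

1640 mg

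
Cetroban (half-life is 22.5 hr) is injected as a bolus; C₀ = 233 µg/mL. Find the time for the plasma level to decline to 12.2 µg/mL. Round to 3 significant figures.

95.7 hours

k = ln 2 / 22.5 = 0.03081 hr⁻¹
C(t) = C₀ e^(−kt)  ⇒  t = ln(C₀/C) / k
t = ln(233/12.2) / 0.03081 = 2.950 / 0.03081 ≈ 95.7 hours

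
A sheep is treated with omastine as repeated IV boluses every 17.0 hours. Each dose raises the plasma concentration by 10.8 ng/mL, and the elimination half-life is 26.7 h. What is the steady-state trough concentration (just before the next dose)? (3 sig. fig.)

19.5 ng/mL

k = ln 2 / 26.7 = 0.02596 h⁻¹
Fraction remaining after one interval: e^(−kτ) = e^(−0.02596 × 17.0) = 0.6432
R = 1 / (1 − 0.6432) = 2.803
Css,max = 10.8 × 2.803 = 30.27 ng/mL
Css,min = Css,max × e^(−kτ) = 30.27 × 0.6432 ≈ 19.5 ng/mL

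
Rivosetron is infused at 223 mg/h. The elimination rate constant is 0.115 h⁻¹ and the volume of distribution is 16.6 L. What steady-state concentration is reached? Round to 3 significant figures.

CL = k · V = 0.115 × 16.6 = 1.909 L/h
Css = rate / CL = 223 / 1.909 ≈ 117 mg/L

117 mg/L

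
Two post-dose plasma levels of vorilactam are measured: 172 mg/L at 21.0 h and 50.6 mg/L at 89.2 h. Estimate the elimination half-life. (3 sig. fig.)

38.6 hours

k = ln(C₁/C₂) / (t₂ − t₁) = ln(172/50.6) / (89.2 − 21.0)
  = 1.224 / 68.20 = 0.01794 h⁻¹
t½ = ln 2 / k = ln 2 / 0.01794 ≈ 38.6 hours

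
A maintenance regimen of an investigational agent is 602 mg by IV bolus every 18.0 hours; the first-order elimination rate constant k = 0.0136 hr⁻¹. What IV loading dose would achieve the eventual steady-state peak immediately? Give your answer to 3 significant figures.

2770 mg

Accumulation ratio R = 1 / (1 − e^(−kτ)) = 1 / (1 − e^(−0.01360×18.0)) = 1 / (1 − 0.7829) = 4.605
Loading dose = maintenance dose × R = 602 × 4.605 ≈ 2770 mg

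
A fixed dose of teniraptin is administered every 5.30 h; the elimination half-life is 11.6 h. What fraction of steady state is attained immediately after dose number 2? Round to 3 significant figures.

k = ln 2 / 11.6 = 0.05975 h⁻¹
f_n = 1 − e^(−nkτ) = 1 − e^(−2 × 0.05975 × 5.30) = 1 − e^(−0.6334) = 1 − 0.5308 ≈ 0.469

0.469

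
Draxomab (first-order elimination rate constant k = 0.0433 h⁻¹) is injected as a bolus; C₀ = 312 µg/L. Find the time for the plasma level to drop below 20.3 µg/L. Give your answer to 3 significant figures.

C(t) = C₀ e^(−kt)  ⇒  t = ln(C₀/C) / k
t = ln(312/20.3) / 0.04330 = 2.732 / 0.04330 ≈ 63.1 hours

63.1 hours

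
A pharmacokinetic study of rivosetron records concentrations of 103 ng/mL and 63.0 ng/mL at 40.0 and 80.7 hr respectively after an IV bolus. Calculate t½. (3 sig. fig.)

57.4 hours

k = ln(C₁/C₂) / (t₂ − t₁) = ln(103/63.0) / (80.7 − 40.0)
  = 0.4916 / 40.70 = 0.01208 hr⁻¹
t½ = ln 2 / k = ln 2 / 0.01208 ≈ 57.4 hours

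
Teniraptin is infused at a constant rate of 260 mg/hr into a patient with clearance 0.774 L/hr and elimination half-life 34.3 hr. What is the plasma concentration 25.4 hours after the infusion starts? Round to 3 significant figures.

Css = rate / CL = 260 / 0.774 = 335.9 µg/mL
k = ln 2 / 34.3 = 0.02021 hr⁻¹
C(t) = Css (1 − e^(−kt)) = 335.9 × (1 − e^(−0.5133)) = 335.9 × 0.4015 ≈ 135 µg/mL

135 µg/mL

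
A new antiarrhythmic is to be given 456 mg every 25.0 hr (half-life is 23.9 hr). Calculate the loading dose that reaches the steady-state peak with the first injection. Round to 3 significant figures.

k = ln 2 / 23.9 = 0.02900 hr⁻¹
Accumulation ratio R = 1 / (1 − e^(−kτ)) = 1 / (1 − e^(−0.02900×25.0)) = 1 / (1 − 0.4843) = 1.939
Loading dose = maintenance dose × R = 456 × 1.939 ≈ 884 mg

884 mg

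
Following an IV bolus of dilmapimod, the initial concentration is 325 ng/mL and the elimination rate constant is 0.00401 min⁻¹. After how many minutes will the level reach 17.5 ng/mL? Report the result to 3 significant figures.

729 minutes

C(t) = C₀ e^(−kt)  ⇒  t = ln(C₀/C) / k
t = ln(325/17.5) / 0.004010 = 2.922 / 0.004010 ≈ 729 minutes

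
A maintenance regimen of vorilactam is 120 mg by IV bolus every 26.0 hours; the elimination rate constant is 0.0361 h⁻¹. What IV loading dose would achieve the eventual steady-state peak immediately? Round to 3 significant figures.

Accumulation ratio R = 1 / (1 − e^(−kτ)) = 1 / (1 − e^(−0.03610×26.0)) = 1 / (1 − 0.3912) = 1.643
Loading dose = maintenance dose × R = 120 × 1.643 ≈ 197 mg

197 mg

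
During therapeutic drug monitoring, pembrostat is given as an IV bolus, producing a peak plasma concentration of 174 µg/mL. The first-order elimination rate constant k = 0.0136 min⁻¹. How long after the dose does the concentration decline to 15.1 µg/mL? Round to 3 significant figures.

180 minutes

C(t) = C₀ e^(−kt)  ⇒  t = ln(C₀/C) / k
t = ln(174/15.1) / 0.01360 = 2.444 / 0.01360 ≈ 180 minutes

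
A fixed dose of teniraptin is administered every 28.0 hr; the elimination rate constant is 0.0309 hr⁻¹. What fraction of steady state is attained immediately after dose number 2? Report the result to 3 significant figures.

f_n = 1 − e^(−nkτ) = 1 − e^(−2 × 0.03090 × 28.0) = 1 − e^(−1.730) = 1 − 0.1772 ≈ 0.823

0.823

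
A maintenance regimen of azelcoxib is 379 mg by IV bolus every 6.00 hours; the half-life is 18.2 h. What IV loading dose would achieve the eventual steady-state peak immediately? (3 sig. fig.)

1860 mg

k = ln 2 / 18.2 = 0.03809 h⁻¹
Accumulation ratio R = 1 / (1 − e^(−kτ)) = 1 / (1 − e^(−0.03809×6.00)) = 1 / (1 − 0.7957) = 4.895
Loading dose = maintenance dose × R = 379 × 4.895 ≈ 1860 mg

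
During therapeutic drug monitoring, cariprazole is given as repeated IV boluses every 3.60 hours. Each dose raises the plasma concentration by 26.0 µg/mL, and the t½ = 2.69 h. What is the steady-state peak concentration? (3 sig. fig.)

43.0 µg/mL

k = ln 2 / 2.69 = 0.2577 h⁻¹
Fraction remaining after one interval: e^(−kτ) = e^(−0.2577 × 3.60) = 0.3955
R = 1 / (1 − 0.3955) = 1.654
Css,max = 26.0 × 1.654 ≈ 43.0 µg/mL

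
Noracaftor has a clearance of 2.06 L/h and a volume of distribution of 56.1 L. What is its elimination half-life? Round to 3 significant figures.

k = CL / V = 2.06 / 56.1 = 0.03672 h⁻¹
t½ = ln 2 / k = ln 2 / 0.03672 ≈ 18.9 hours

18.9 hours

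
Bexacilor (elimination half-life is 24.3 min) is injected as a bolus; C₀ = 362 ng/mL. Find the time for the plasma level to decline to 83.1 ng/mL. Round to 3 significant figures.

51.6 minutes

k = ln 2 / 24.3 = 0.02852 min⁻¹
C(t) = C₀ e^(−kt)  ⇒  t = ln(C₀/C) / k
t = ln(362/83.1) / 0.02852 = 1.472 / 0.02852 ≈ 51.6 minutes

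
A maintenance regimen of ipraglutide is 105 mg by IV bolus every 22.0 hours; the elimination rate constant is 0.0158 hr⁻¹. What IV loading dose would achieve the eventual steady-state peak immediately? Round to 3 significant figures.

Accumulation ratio R = 1 / (1 − e^(−kτ)) = 1 / (1 − e^(−0.01580×22.0)) = 1 / (1 − 0.7064) = 3.406
Loading dose = maintenance dose × R = 105 × 3.406 ≈ 358 mg

358 mg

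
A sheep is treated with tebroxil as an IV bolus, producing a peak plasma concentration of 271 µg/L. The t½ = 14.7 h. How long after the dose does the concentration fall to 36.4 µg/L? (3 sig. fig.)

k = ln 2 / 14.7 = 0.04715 h⁻¹
C(t) = C₀ e^(−kt)  ⇒  t = ln(C₀/C) / k
t = ln(271/36.4) / 0.04715 = 2.008 / 0.04715 ≈ 42.6 hours

42.6 hours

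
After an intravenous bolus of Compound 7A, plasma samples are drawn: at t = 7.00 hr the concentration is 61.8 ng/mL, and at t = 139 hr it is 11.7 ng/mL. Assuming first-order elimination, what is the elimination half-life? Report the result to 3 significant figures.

k = ln(C₁/C₂) / (t₂ − t₁) = ln(61.8/11.7) / (139 − 7.00)
  = 1.664 / 132.0 = 0.01261 hr⁻¹
t½ = ln 2 / k = ln 2 / 0.01261 ≈ 55.0 hours

55.0 hours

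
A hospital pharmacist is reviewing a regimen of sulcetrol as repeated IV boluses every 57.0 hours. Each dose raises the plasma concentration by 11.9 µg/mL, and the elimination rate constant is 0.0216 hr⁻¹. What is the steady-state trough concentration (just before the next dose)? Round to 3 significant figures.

Fraction remaining after one interval: e^(−kτ) = e^(−0.02160 × 57.0) = 0.2919
R = 1 / (1 − 0.2919) = 1.412
Css,max = 11.9 × 1.412 = 16.81 µg/mL
Css,min = Css,max × e^(−kτ) = 16.81 × 0.2919 ≈ 4.91 µg/mL

4.91 µg/mL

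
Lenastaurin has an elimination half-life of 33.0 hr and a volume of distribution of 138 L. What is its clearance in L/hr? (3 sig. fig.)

2.90 L/hr

k = ln 2 / t½ = ln 2 / 33.0 = 0.02100 hr⁻¹
CL = k · V = 0.02100 × 138 ≈ 2.90 L/hr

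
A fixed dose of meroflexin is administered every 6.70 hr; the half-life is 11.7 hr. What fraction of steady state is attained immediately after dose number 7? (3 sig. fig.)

0.938

k = ln 2 / 11.7 = 0.05924 hr⁻¹
f_n = 1 − e^(−nkτ) = 1 − e^(−7 × 0.05924 × 6.70) = 1 − e^(−2.779) = 1 − 0.06213 ≈ 0.938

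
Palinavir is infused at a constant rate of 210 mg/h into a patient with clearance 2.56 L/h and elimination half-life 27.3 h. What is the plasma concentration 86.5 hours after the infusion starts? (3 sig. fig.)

Css = rate / CL = 210 / 2.56 = 82.03 mg/L
k = ln 2 / 27.3 = 0.02539 h⁻¹
C(t) = Css (1 − e^(−kt)) = 82.03 × (1 − e^(−2.196)) = 82.03 × 0.8888 ≈ 72.9 mg/L

72.9 mg/L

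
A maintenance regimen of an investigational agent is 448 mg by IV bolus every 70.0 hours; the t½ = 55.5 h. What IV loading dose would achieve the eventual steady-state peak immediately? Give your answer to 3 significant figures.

769 mg

k = ln 2 / 55.5 = 0.01249 h⁻¹
Accumulation ratio R = 1 / (1 − e^(−kτ)) = 1 / (1 − e^(−0.01249×70.0)) = 1 / (1 − 0.4172) = 1.716
Loading dose = maintenance dose × R = 448 × 1.716 ≈ 769 mg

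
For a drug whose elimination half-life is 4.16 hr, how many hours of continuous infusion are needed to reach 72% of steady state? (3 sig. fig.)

k = ln 2 / 4.16 = 0.1666 hr⁻¹
f = 1 − e^(−kt)  ⇒  t = −ln(1 − f) / k
t = −ln(1 − 0.72) / 0.1666 = 1.273 / 0.1666 ≈ 7.64 hours

7.64 hours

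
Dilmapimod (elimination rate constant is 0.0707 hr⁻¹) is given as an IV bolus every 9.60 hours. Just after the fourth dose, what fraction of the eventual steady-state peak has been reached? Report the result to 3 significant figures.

f_n = 1 − e^(−nkτ) = 1 − e^(−4 × 0.07070 × 9.60) = 1 − e^(−2.715) = 1 − 0.06621 ≈ 0.934

0.934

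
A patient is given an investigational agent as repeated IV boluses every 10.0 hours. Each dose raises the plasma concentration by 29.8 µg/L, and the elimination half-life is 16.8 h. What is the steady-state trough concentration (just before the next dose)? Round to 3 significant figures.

k = ln 2 / 16.8 = 0.04126 h⁻¹
Fraction remaining after one interval: e^(−kτ) = e^(−0.04126 × 10.0) = 0.6619
R = 1 / (1 − 0.6619) = 2.958
Css,max = 29.8 × 2.958 = 88.15 µg/L
Css,min = Css,max × e^(−kτ) = 88.15 × 0.6619 ≈ 58.3 µg/L

58.3 µg/L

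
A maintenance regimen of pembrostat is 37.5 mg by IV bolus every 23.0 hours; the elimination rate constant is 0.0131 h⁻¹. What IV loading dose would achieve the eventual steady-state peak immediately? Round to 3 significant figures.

Accumulation ratio R = 1 / (1 − e^(−kτ)) = 1 / (1 − e^(−0.01310×23.0)) = 1 / (1 − 0.7399) = 3.844
Loading dose = maintenance dose × R = 37.5 × 3.844 ≈ 144 mg

144 mg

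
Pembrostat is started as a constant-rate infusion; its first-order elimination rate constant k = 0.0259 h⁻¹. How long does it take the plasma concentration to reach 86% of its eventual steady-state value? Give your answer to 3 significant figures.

f = 1 − e^(−kt)  ⇒  t = −ln(1 − f) / k
t = −ln(1 − 0.86) / 0.02590 = 1.966 / 0.02590 ≈ 75.9 hours

75.9 hours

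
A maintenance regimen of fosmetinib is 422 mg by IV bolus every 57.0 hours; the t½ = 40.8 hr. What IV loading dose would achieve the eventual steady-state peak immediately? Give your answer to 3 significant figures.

k = ln 2 / 40.8 = 0.01699 hr⁻¹
Accumulation ratio R = 1 / (1 − e^(−kτ)) = 1 / (1 − e^(−0.01699×57.0)) = 1 / (1 − 0.3797) = 1.612
Loading dose = maintenance dose × R = 422 × 1.612 ≈ 680 mg

680 mg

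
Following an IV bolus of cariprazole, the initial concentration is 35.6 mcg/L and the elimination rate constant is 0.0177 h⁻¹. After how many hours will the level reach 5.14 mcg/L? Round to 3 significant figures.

109 hours

C(t) = C₀ e^(−kt)  ⇒  t = ln(C₀/C) / k
t = ln(35.6/5.14) / 0.01770 = 1.935 / 0.01770 ≈ 109 hours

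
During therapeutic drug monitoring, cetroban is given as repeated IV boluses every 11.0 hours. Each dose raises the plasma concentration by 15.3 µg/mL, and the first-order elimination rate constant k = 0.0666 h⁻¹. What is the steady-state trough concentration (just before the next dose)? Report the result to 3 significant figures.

14.2 µg/mL

Fraction remaining after one interval: e^(−kτ) = e^(−0.06660 × 11.0) = 0.4807
R = 1 / (1 − 0.4807) = 1.926
Css,max = 15.3 × 1.926 = 29.46 µg/mL
Css,min = Css,max × e^(−kτ) = 29.46 × 0.4807 ≈ 14.2 µg/mL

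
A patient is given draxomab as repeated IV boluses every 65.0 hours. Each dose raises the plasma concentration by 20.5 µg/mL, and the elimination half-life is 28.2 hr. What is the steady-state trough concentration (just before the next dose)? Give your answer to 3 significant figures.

5.20 µg/mL

k = ln 2 / 28.2 = 0.02458 hr⁻¹
Fraction remaining after one interval: e^(−kτ) = e^(−0.02458 × 65.0) = 0.2024
R = 1 / (1 − 0.2024) = 1.254
Css,max = 20.5 × 1.254 = 25.70 µg/mL
Css,min = Css,max × e^(−kτ) = 25.70 × 0.2024 ≈ 5.20 µg/mL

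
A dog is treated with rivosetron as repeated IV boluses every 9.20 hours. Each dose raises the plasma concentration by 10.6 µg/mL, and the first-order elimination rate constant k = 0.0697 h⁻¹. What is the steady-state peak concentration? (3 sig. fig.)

22.4 µg/mL

Fraction remaining after one interval: e^(−kτ) = e^(−0.06970 × 9.20) = 0.5266
R = 1 / (1 − 0.5266) = 2.113
Css,max = 10.6 × 2.113 ≈ 22.4 µg/mL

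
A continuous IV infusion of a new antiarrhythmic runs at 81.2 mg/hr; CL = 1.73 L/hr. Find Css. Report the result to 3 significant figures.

46.9 mg/L

Css = infusion rate / CL = 81.2 / 1.73 ≈ 46.9 mg/L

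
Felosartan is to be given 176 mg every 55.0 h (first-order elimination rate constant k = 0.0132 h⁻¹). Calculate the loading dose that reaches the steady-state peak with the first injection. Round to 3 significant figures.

Accumulation ratio R = 1 / (1 − e^(−kτ)) = 1 / (1 − e^(−0.01320×55.0)) = 1 / (1 − 0.4838) = 1.937
Loading dose = maintenance dose × R = 176 × 1.937 ≈ 341 mg

341 mg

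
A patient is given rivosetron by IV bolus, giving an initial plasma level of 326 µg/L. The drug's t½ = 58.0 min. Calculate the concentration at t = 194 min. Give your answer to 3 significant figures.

32.1 µg/L

k = ln 2 / 58.0 = 0.01195 min⁻¹
C(t) = C₀ e^(−kt) = 326 × e^(−0.01195 × 194) = 326 × e^(−2.318) = 326 × 0.09843 ≈ 32.1 µg/L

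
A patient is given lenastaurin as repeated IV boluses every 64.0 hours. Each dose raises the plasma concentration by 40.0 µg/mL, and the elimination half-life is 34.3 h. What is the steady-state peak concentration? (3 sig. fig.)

55.1 µg/mL

k = ln 2 / 34.3 = 0.02021 h⁻¹
Fraction remaining after one interval: e^(−kτ) = e^(−0.02021 × 64.0) = 0.2744
R = 1 / (1 − 0.2744) = 1.378
Css,max = 40.0 × 1.378 ≈ 55.1 µg/mL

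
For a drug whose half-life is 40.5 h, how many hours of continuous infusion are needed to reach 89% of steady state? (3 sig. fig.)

129 hours

k = ln 2 / 40.5 = 0.01711 h⁻¹
f = 1 − e^(−kt)  ⇒  t = −ln(1 − f) / k
t = −ln(1 − 0.89) / 0.01711 = 2.207 / 0.01711 ≈ 129 hours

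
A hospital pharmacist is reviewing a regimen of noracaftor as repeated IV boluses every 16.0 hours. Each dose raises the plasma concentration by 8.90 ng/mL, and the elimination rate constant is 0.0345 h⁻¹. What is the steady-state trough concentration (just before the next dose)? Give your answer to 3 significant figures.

Fraction remaining after one interval: e^(−kτ) = e^(−0.03450 × 16.0) = 0.5758
R = 1 / (1 − 0.5758) = 2.357
Css,max = 8.90 × 2.357 = 20.98 ng/mL
Css,min = Css,max × e^(−kτ) = 20.98 × 0.5758 ≈ 12.1 ng/mL

12.1 ng/mL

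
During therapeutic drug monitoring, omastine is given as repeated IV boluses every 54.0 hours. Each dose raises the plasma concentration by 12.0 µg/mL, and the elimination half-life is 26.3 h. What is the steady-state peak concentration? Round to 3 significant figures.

k = ln 2 / 26.3 = 0.02636 h⁻¹
Fraction remaining after one interval: e^(−kτ) = e^(−0.02636 × 54.0) = 0.2409
R = 1 / (1 − 0.2409) = 1.317
Css,max = 12.0 × 1.317 ≈ 15.8 µg/mL

15.8 µg/mL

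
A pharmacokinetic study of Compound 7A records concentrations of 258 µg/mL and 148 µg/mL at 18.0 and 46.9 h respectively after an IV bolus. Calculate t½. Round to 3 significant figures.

k = ln(C₁/C₂) / (t₂ − t₁) = ln(258/148) / (46.9 − 18.0)
  = 0.5557 / 28.90 = 0.01923 h⁻¹
t½ = ln 2 / k = ln 2 / 0.01923 ≈ 36.0 hours

36.0 hours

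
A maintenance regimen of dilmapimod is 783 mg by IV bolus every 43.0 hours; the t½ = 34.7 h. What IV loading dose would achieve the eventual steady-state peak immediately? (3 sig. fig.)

1360 mg

k = ln 2 / 34.7 = 0.01998 h⁻¹
Accumulation ratio R = 1 / (1 − e^(−kτ)) = 1 / (1 − e^(−0.01998×43.0)) = 1 / (1 − 0.4236) = 1.735
Loading dose = maintenance dose × R = 783 × 1.735 ≈ 1360 mg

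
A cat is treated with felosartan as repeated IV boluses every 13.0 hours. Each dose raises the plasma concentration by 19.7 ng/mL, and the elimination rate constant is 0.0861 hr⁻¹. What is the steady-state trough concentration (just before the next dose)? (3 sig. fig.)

Fraction remaining after one interval: e^(−kτ) = e^(−0.08610 × 13.0) = 0.3265
R = 1 / (1 − 0.3265) = 1.485
Css,max = 19.7 × 1.485 = 29.25 ng/mL
Css,min = Css,max × e^(−kτ) = 29.25 × 0.3265 ≈ 9.55 ng/mL

9.55 ng/mL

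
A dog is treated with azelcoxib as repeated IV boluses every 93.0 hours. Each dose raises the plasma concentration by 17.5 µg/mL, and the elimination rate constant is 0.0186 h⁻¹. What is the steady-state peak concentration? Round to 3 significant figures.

21.3 µg/mL

Fraction remaining after one interval: e^(−kτ) = e^(−0.01860 × 93.0) = 0.1773
R = 1 / (1 − 0.1773) = 1.216
Css,max = 17.5 × 1.216 ≈ 21.3 µg/mL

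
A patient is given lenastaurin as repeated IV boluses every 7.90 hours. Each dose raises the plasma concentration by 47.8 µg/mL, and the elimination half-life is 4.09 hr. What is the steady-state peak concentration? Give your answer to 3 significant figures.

k = ln 2 / 4.09 = 0.1695 hr⁻¹
Fraction remaining after one interval: e^(−kτ) = e^(−0.1695 × 7.90) = 0.2621
R = 1 / (1 − 0.2621) = 1.355
Css,max = 47.8 × 1.355 ≈ 64.8 µg/mL

64.8 µg/mL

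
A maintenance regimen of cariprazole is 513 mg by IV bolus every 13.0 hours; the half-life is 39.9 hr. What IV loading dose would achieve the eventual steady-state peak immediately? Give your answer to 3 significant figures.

k = ln 2 / 39.9 = 0.01737 hr⁻¹
Accumulation ratio R = 1 / (1 − e^(−kτ)) = 1 / (1 − e^(−0.01737×13.0)) = 1 / (1 − 0.7978) = 4.947
Loading dose = maintenance dose × R = 513 × 4.947 ≈ 2540 mg

2540 mg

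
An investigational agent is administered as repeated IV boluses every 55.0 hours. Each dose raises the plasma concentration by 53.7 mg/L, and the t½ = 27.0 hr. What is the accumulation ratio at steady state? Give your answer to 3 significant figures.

k = ln 2 / 27.0 = 0.02567 hr⁻¹
Fraction remaining after one interval: e^(−kτ) = e^(−0.02567 × 55.0) = 0.2437
R = 1 / (1 − 0.2437) = 1 / 0.7563 ≈ 1.32

1.32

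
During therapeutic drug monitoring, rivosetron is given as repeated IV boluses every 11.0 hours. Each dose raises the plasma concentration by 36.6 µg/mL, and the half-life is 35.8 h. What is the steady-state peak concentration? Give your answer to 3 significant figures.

k = ln 2 / 35.8 = 0.01936 h⁻¹
Fraction remaining after one interval: e^(−kτ) = e^(−0.01936 × 11.0) = 0.8082
R = 1 / (1 − 0.8082) = 5.213
Css,max = 36.6 × 5.213 ≈ 191 µg/mL

191 µg/mL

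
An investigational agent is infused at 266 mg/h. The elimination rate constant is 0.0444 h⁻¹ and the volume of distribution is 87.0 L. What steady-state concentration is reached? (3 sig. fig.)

68.9 µg/mL

CL = k · V = 0.0444 × 87.0 = 3.863 L/h
Css = rate / CL = 266 / 3.863 ≈ 68.9 µg/mL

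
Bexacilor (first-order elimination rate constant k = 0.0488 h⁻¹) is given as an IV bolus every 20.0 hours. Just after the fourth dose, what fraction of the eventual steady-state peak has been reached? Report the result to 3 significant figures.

0.980

f_n = 1 − e^(−nkτ) = 1 − e^(−4 × 0.04880 × 20.0) = 1 − e^(−3.904) = 1 − 0.02016 ≈ 0.980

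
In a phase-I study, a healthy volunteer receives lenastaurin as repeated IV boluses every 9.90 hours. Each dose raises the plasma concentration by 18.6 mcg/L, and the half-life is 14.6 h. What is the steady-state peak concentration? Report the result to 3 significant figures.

49.6 mcg/L

k = ln 2 / 14.6 = 0.04748 h⁻¹
Fraction remaining after one interval: e^(−kτ) = e^(−0.04748 × 9.90) = 0.6250
R = 1 / (1 − 0.6250) = 2.667
Css,max = 18.6 × 2.667 ≈ 49.6 mcg/L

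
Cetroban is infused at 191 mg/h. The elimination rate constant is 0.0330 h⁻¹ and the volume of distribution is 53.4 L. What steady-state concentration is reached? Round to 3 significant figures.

108 mg/L

CL = k · V = 0.0330 × 53.4 = 1.762 L/h
Css = rate / CL = 191 / 1.762 ≈ 108 mg/L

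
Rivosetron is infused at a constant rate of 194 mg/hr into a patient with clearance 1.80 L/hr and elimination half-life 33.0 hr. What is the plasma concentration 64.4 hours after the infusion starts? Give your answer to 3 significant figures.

Css = rate / CL = 194 / 1.80 = 107.8 mg/L
k = ln 2 / 33.0 = 0.02100 hr⁻¹
C(t) = Css (1 − e^(−kt)) = 107.8 × (1 − e^(−1.353)) = 107.8 × 0.7415 ≈ 79.9 mg/L

79.9 mg/L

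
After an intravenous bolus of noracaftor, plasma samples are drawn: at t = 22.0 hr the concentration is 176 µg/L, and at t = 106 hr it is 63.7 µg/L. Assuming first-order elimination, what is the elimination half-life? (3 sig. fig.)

57.3 hours

k = ln(C₁/C₂) / (t₂ − t₁) = ln(176/63.7) / (106 − 22.0)
  = 1.016 / 84.00 = 0.01210 hr⁻¹
t½ = ln 2 / k = ln 2 / 0.01210 ≈ 57.3 hours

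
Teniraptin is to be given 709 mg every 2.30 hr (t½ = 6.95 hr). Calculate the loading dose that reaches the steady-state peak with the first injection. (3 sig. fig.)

3460 mg

k = ln 2 / 6.95 = 0.09973 hr⁻¹
Accumulation ratio R = 1 / (1 − e^(−kτ)) = 1 / (1 − e^(−0.09973×2.30)) = 1 / (1 − 0.7950) = 4.879
Loading dose = maintenance dose × R = 709 × 4.879 ≈ 3460 mg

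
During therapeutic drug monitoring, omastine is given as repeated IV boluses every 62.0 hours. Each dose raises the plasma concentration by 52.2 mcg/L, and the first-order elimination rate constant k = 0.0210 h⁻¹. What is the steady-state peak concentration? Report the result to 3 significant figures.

Fraction remaining after one interval: e^(−kτ) = e^(−0.02100 × 62.0) = 0.2720
R = 1 / (1 − 0.2720) = 1.374
Css,max = 52.2 × 1.374 ≈ 71.7 mcg/L

71.7 mcg/L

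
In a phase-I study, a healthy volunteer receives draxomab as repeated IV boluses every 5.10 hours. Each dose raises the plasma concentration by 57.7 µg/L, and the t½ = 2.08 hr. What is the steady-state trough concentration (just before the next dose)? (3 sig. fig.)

12.9 µg/L

k = ln 2 / 2.08 = 0.3332 hr⁻¹
Fraction remaining after one interval: e^(−kτ) = e^(−0.3332 × 5.10) = 0.1828
R = 1 / (1 − 0.1828) = 1.224
Css,max = 57.7 × 1.224 = 70.60 µg/L
Css,min = Css,max × e^(−kτ) = 70.60 × 0.1828 ≈ 12.9 µg/L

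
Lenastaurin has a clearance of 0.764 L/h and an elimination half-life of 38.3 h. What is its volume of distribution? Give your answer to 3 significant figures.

42.2 L

k = ln 2 / t½ = ln 2 / 38.3 = 0.01810 h⁻¹
V = CL / k = 0.764 / 0.01810 ≈ 42.2 L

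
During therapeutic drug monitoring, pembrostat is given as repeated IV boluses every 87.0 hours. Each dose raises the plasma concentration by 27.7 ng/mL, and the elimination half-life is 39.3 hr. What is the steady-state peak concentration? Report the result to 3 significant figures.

k = ln 2 / 39.3 = 0.01764 hr⁻¹
Fraction remaining after one interval: e^(−kτ) = e^(−0.01764 × 87.0) = 0.2156
R = 1 / (1 − 0.2156) = 1.275
Css,max = 27.7 × 1.275 ≈ 35.3 ng/mL

35.3 ng/mL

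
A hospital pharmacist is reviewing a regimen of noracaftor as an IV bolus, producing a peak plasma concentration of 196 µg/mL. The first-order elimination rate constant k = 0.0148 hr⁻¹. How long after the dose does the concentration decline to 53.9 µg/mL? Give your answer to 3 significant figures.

87.2 hours

C(t) = C₀ e^(−kt)  ⇒  t = ln(C₀/C) / k
t = ln(196/53.9) / 0.01480 = 1.291 / 0.01480 ≈ 87.2 hours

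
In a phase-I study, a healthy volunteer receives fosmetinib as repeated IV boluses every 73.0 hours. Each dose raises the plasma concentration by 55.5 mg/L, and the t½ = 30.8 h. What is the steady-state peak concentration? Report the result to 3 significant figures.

68.8 mg/L

k = ln 2 / 30.8 = 0.02250 h⁻¹
Fraction remaining after one interval: e^(−kτ) = e^(−0.02250 × 73.0) = 0.1934
R = 1 / (1 − 0.1934) = 1.240
Css,max = 55.5 × 1.240 ≈ 68.8 mg/L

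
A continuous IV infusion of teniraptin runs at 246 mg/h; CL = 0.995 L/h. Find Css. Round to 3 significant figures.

Css = infusion rate / CL = 246 / 0.995 ≈ 247 mg/L

247 mg/L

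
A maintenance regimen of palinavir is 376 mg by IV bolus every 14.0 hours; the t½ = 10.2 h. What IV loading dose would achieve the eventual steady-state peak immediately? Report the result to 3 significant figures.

k = ln 2 / 10.2 = 0.06796 h⁻¹
Accumulation ratio R = 1 / (1 − e^(−kτ)) = 1 / (1 − e^(−0.06796×14.0)) = 1 / (1 − 0.3862) = 1.629
Loading dose = maintenance dose × R = 376 × 1.629 ≈ 613 mg

613 mg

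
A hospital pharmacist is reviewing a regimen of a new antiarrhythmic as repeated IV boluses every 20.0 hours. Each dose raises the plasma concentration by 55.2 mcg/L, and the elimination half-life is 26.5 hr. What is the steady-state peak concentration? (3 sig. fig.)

136 mcg/L

k = ln 2 / 26.5 = 0.02616 hr⁻¹
Fraction remaining after one interval: e^(−kτ) = e^(−0.02616 × 20.0) = 0.5927
R = 1 / (1 − 0.5927) = 2.455
Css,max = 55.2 × 2.455 ≈ 136 mcg/L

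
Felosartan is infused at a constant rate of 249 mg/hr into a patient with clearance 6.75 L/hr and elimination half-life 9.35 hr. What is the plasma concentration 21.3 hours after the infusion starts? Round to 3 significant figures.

29.3 mg/L

Css = rate / CL = 249 / 6.75 = 36.89 mg/L
k = ln 2 / 9.35 = 0.07413 hr⁻¹
C(t) = Css (1 − e^(−kt)) = 36.89 × (1 − e^(−1.579)) = 36.89 × 0.7938 ≈ 29.3 mg/L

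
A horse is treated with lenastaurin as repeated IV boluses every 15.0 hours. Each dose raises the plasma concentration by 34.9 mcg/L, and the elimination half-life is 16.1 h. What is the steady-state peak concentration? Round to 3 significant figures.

k = ln 2 / 16.1 = 0.04305 h⁻¹
Fraction remaining after one interval: e^(−kτ) = e^(−0.04305 × 15.0) = 0.5242
R = 1 / (1 − 0.5242) = 2.102
Css,max = 34.9 × 2.102 ≈ 73.4 mcg/L

73.4 mcg/L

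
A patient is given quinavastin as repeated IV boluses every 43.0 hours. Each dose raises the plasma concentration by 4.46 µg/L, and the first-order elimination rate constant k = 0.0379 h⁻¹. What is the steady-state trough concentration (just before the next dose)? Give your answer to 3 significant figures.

1.09 µg/L

Fraction remaining after one interval: e^(−kτ) = e^(−0.03790 × 43.0) = 0.1960
R = 1 / (1 − 0.1960) = 1.244
Css,max = 4.46 × 1.244 = 5.547 µg/L
Css,min = Css,max × e^(−kτ) = 5.547 × 0.1960 ≈ 1.09 µg/L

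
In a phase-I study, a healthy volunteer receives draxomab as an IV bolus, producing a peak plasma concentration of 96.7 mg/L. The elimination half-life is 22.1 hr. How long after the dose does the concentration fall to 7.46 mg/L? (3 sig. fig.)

k = ln 2 / 22.1 = 0.03136 hr⁻¹
C(t) = C₀ e^(−kt)  ⇒  t = ln(C₀/C) / k
t = ln(96.7/7.46) / 0.03136 = 2.562 / 0.03136 ≈ 81.7 hours

81.7 hours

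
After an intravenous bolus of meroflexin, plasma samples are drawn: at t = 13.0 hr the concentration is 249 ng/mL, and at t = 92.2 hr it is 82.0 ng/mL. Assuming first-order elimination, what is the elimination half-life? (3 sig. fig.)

49.4 hours

k = ln(C₁/C₂) / (t₂ − t₁) = ln(249/82.0) / (92.2 − 13.0)
  = 1.111 / 79.20 = 0.01402 hr⁻¹
t½ = ln 2 / k = ln 2 / 0.01402 ≈ 49.4 hours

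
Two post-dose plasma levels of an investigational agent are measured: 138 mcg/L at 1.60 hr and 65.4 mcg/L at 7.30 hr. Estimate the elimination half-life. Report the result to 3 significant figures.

5.29 hours

k = ln(C₁/C₂) / (t₂ − t₁) = ln(138/65.4) / (7.30 − 1.60)
  = 0.7467 / 5.700 = 0.1310 hr⁻¹
t½ = ln 2 / k = ln 2 / 0.1310 ≈ 5.29 hours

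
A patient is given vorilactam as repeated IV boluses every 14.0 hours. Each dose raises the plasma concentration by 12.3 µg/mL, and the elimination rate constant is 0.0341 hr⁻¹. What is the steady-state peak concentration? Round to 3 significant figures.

Fraction remaining after one interval: e^(−kτ) = e^(−0.03410 × 14.0) = 0.6204
R = 1 / (1 − 0.6204) = 2.634
Css,max = 12.3 × 2.634 ≈ 32.4 µg/mL

32.4 µg/mL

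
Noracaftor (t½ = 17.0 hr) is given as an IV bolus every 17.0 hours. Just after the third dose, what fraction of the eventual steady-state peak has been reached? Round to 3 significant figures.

k = ln 2 / 17.0 = 0.04077 hr⁻¹
f_n = 1 − e^(−nkτ) = 1 − e^(−3 × 0.04077 × 17.0) = 1 − e^(−2.079) = 1 − 0.1250 ≈ 0.875

0.875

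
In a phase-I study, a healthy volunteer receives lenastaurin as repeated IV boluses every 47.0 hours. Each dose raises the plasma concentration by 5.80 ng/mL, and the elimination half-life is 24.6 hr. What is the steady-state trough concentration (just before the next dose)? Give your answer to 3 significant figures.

k = ln 2 / 24.6 = 0.02818 hr⁻¹
Fraction remaining after one interval: e^(−kτ) = e^(−0.02818 × 47.0) = 0.2660
R = 1 / (1 − 0.2660) = 1.362
Css,max = 5.80 × 1.362 = 7.902 ng/mL
Css,min = Css,max × e^(−kτ) = 7.902 × 0.2660 ≈ 2.10 ng/mL

2.10 ng/mL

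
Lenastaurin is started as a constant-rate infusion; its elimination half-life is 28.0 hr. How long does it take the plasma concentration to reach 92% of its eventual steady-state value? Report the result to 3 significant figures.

k = ln 2 / 28.0 = 0.02476 hr⁻¹
f = 1 − e^(−kt)  ⇒  t = −ln(1 − f) / k
t = −ln(1 − 0.92) / 0.02476 = 2.526 / 0.02476 ≈ 102 hours

102 hours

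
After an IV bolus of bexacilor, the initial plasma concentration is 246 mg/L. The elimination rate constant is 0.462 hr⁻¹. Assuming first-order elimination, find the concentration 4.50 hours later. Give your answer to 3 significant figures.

30.8 mg/L

C(t) = C₀ e^(−kt) = 246 × e^(−0.4620 × 4.50) = 246 × e^(−2.079) = 246 × 0.1251 ≈ 30.8 mg/L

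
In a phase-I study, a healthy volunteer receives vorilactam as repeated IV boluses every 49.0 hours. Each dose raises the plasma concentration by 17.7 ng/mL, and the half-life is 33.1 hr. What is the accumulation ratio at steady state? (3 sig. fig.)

1.56

k = ln 2 / 33.1 = 0.02094 hr⁻¹
Fraction remaining after one interval: e^(−kτ) = e^(−0.02094 × 49.0) = 0.3584
R = 1 / (1 − 0.3584) = 1 / 0.6416 ≈ 1.56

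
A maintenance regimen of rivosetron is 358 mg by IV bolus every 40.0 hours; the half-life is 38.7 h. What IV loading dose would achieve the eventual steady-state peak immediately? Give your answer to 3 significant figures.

k = ln 2 / 38.7 = 0.01791 h⁻¹
Accumulation ratio R = 1 / (1 − e^(−kτ)) = 1 / (1 − e^(−0.01791×40.0)) = 1 / (1 − 0.4885) = 1.955
Loading dose = maintenance dose × R = 358 × 1.955 ≈ 700 mg

700 mg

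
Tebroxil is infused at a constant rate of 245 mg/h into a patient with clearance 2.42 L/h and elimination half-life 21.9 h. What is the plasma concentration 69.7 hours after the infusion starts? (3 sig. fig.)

Css = rate / CL = 245 / 2.42 = 101.2 µg/mL
k = ln 2 / 21.9 = 0.03165 h⁻¹
C(t) = Css (1 − e^(−kt)) = 101.2 × (1 − e^(−2.206)) = 101.2 × 0.8899 ≈ 90.1 µg/mL

90.1 µg/mL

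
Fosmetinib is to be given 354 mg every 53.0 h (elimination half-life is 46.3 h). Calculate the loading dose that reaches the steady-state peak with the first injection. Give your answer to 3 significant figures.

646 mg

k = ln 2 / 46.3 = 0.01497 h⁻¹
Accumulation ratio R = 1 / (1 − e^(−kτ)) = 1 / (1 − e^(−0.01497×53.0)) = 1 / (1 − 0.4523) = 1.826
Loading dose = maintenance dose × R = 354 × 1.826 ≈ 646 mg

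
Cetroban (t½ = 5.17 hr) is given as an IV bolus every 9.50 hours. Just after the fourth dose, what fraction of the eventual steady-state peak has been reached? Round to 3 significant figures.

k = ln 2 / 5.17 = 0.1341 hr⁻¹
f_n = 1 − e^(−nkτ) = 1 − e^(−4 × 0.1341 × 9.50) = 1 − e^(−5.095) = 1 − 0.006129 ≈ 0.994

0.994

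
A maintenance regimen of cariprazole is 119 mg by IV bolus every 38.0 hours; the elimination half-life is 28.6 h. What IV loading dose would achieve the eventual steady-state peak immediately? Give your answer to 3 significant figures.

198 mg

k = ln 2 / 28.6 = 0.02424 h⁻¹
Accumulation ratio R = 1 / (1 − e^(−kτ)) = 1 / (1 − e^(−0.02424×38.0)) = 1 / (1 − 0.3981) = 1.662
Loading dose = maintenance dose × R = 119 × 1.662 ≈ 198 mg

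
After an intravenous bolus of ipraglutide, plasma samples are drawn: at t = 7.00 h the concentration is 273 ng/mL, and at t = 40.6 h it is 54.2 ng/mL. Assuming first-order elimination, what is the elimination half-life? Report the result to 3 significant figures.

k = ln(C₁/C₂) / (t₂ − t₁) = ln(273/54.2) / (40.6 − 7.00)
  = 1.617 / 33.60 = 0.04812 h⁻¹
t½ = ln 2 / k = ln 2 / 0.04812 ≈ 14.4 hours

14.4 hours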